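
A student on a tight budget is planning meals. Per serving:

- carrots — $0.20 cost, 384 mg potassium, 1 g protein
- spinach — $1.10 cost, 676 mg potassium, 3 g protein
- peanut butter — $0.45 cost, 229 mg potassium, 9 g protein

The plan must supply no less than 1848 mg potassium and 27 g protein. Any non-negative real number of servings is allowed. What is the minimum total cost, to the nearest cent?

Compare the cost at each extreme point of the feasible region.
carrots only: max(1848/384, 27/1) = 27 servings → $5.40.
spinach only: max(1848/676, 27/3) = 9 servings → $9.90.
peanut butter only: max(1848/229, 27/9) = 8.07 servings → $3.63.
carrots + spinach: intersection lies outside the first quadrant.
carrots + peanut butter with both tight: 3.238 servings and 2.64 servings → $1.84.
spinach + peanut butter with both tight: 1.936 servings and 2.355 servings → $3.19.
Cheapest feasible corner: $1.84.

$1.84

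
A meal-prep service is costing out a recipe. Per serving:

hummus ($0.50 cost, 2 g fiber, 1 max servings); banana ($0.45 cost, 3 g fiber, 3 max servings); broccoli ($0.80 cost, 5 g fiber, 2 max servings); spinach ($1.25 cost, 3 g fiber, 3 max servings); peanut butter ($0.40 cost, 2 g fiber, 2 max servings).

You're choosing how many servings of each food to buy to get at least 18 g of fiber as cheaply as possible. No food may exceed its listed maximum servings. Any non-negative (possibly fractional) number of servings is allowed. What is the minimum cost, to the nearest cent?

$2.79

Cost per g of fiber: banana $0.1500, broccoli $0.1600, peanut butter $0.2000, hummus $0.2500, spinach $0.4167.
Take 3 servings of banana: +9.0 g fiber for $1.35 (total $1.35, still need 9.0 g).
Take 1.8 servings of broccoli: +9.0 g fiber for $1.44 (total $2.79, still need 0.0 g).
Greedy by cheapest-per-g is optimal for a single linear constraint, so the minimum cost is $2.79.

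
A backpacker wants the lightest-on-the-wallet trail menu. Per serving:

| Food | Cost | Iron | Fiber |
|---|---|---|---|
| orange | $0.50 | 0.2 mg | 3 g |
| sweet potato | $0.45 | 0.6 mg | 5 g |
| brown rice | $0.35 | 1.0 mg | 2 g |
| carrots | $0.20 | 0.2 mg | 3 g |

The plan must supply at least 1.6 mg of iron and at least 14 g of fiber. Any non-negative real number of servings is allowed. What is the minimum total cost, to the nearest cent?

$1.10

orange only: max(1.6/0.2, 14/3) = 8 servings → $4.00.
sweet potato only: max(1.6/0.6, 14/5) = 2.8 servings → $1.26.
brown rice only: max(1.6/1.0, 14/2) = 7 servings → $2.45.
carrots only: max(1.6/0.2, 14/3) = 8 servings → $1.60.
orange + sweet potato with both tight: 0.5 servings and 2.5 servings → $1.38.
orange + brown rice with both tight: 4.154 servings and 0.7692 servings → $2.35.
orange + carrots (both tight): parallel constraints — no distinct corner.
sweet potato + brown rice: intersection lies outside the first quadrant.
sweet potato + carrots with both tight: 2.5 servings and 0.5 servings → $1.23.
brown rice + carrots with both tight: 0.7692 servings and 4.154 servings → $1.10.
Cheapest feasible corner: $1.10.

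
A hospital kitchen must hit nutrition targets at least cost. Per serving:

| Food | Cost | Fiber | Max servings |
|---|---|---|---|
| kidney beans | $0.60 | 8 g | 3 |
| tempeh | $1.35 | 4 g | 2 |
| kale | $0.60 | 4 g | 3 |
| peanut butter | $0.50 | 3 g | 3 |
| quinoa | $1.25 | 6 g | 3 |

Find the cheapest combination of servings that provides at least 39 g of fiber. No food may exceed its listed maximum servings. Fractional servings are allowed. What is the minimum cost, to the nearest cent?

Cost per g of fiber: kidney beans $0.0750, kale $0.1500, peanut butter $0.1667, quinoa $0.2083, tempeh $0.3375.
Take 3 servings of kidney beans: +24.0 g fiber for $1.80 (total $1.80, still need 15.0 g).
Take 3 servings of kale: +12.0 g fiber for $1.80 (total $3.60, still need 3.0 g).
Take 1 serving of peanut butter: +3.0 g fiber for $0.50 (total $4.10, still need 0.0 g).
Filling from the cheapest source first is optimal under one linear minimum: $4.10.

$4.10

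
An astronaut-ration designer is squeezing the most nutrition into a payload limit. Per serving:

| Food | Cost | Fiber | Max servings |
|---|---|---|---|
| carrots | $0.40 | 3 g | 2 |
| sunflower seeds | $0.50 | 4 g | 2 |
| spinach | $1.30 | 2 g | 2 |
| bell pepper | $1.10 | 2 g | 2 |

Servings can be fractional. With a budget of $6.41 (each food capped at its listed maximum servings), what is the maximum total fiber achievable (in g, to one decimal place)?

Fiber per dollar: sunflower seeds 8, carrots 7.5, bell pepper 1.818, spinach 1.538.
Take 2 servings of sunflower seeds: spends $1.00, +8.0 g fiber (running total 8.0 g).
Take 2 servings of carrots: spends $0.80, +6.0 g fiber (running total 14.0 g).
Take 2 servings of bell pepper: spends $2.20, +4.0 g fiber (running total 18.0 g).
Take 1.854 servings of spinach: spends $2.41, +3.7 g fiber (running total 21.7 g).
Filling greedily by fiber-per-dollar is optimal for one linear limit, giving 21.7 g.

21.7 g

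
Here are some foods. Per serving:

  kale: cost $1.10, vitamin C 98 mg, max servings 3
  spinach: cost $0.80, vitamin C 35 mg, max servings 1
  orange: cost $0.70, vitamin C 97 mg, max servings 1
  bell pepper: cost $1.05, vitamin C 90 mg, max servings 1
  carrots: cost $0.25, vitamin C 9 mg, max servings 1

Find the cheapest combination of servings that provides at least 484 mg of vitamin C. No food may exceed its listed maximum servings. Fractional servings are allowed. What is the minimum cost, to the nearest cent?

$5.12

Cost per mg of vitamin C: orange $0.0072, kale $0.0112, bell pepper $0.0117, spinach $0.0229, carrots $0.0278.
Take 1 serving of orange: +97.0 mg vitamin C for $0.70 (total $0.70, still need 387.0 mg).
Take 3 servings of kale: +294.0 mg vitamin C for $3.30 (total $4.00, still need 93.0 mg).
Take 1 serving of bell pepper: +90.0 mg vitamin C for $1.05 (total $5.05, still need 3.0 mg).
Take 0.08571 servings of spinach: +3.0 mg vitamin C for $0.07 (total $5.12, still need 0.0 mg).
Greedy by cheapest-per-mg is optimal for a single linear constraint, so the minimum cost is $5.12.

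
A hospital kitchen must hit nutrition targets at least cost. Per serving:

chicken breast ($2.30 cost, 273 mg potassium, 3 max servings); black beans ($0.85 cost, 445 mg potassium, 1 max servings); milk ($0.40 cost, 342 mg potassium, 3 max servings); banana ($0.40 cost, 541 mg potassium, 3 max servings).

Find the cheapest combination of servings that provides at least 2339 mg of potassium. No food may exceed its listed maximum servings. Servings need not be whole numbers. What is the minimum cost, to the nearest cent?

Cost per mg of potassium: banana $0.0007, milk $0.0012, black beans $0.0019, chicken breast $0.0084.
Take 3 servings of banana: +1623.0 mg potassium for $1.20 (total $1.20, still need 716.0 mg).
Take 2.094 servings of milk: +716.0 mg potassium for $0.84 (total $2.04, still need 0.0 mg).
Filling from the cheapest source first is optimal under one linear minimum: $2.04.

$2.04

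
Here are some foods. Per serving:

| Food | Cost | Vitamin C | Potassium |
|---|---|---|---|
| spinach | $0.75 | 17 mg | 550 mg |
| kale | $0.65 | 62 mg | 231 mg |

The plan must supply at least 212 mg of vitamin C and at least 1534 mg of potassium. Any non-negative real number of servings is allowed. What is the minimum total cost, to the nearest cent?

spinach only: max(212/17, 1534/550) = 12.47 servings → $9.35.
kale only: max(212/62, 1534/231) = 6.641 servings → $4.32.
spinach + kale with both tight: 1.529 servings and 3 servings → $3.10.
The minimum over all feasible corners is $3.10.

$3.10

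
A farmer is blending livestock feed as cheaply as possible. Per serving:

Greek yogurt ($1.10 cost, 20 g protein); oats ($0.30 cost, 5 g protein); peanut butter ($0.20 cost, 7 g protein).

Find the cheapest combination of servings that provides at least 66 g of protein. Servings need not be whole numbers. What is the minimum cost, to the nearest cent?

Cost per g of protein: peanut butter $0.0286, Greek yogurt $0.0550, oats $0.0600.
With no serving limits, use only peanut butter: 66 g / 7 g = 9.429 servings × $0.20 = $1.89.

$1.89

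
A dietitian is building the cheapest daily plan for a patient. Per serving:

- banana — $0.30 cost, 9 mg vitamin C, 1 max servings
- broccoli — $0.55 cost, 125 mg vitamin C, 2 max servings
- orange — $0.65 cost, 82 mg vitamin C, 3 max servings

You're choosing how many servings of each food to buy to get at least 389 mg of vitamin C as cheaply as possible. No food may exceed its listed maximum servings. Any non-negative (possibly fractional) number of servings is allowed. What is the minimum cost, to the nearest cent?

Cost per mg of vitamin C: broccoli $0.0044, orange $0.0079, banana $0.0333.
Take 2 servings of broccoli: +250.0 mg vitamin C for $1.10 (total $1.10, still need 139.0 mg).
Take 1.695 servings of orange: +139.0 mg vitamin C for $1.10 (total $2.20, still need 0.0 mg).
Greedy by cheapest-per-mg is optimal for a single linear constraint, so the minimum cost is $2.20.

$2.20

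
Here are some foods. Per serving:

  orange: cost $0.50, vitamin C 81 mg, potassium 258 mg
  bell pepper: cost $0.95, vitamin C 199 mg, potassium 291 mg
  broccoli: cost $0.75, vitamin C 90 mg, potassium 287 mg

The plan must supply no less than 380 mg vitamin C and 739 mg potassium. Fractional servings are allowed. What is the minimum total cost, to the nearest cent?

$1.96

orange only: max(380/81, 739/258) = 4.691 servings → $2.35.
bell pepper only: max(380/199, 739/291) = 2.54 servings → $2.41.
broccoli only: max(380/90, 739/287) = 4.222 servings → $3.17.
orange + bell pepper with both tight: 1.314 servings and 1.375 servings → $1.96.
orange + broccoli with both targets exact would need a negative amount; discard.
bell pepper + broccoli with both tight: 1.376 servings and 1.18 servings → $2.19.
Cheapest feasible corner: $1.96.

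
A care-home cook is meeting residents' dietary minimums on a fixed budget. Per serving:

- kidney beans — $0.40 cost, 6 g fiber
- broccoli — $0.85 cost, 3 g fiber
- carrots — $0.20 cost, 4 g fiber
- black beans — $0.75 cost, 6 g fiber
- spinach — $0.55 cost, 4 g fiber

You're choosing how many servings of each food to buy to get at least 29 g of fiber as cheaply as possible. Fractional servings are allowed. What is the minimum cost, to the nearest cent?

Cost per g of fiber: carrots $0.0500, kidney beans $0.0667, black beans $0.1250, spinach $0.1375, broccoli $0.2833.
With no serving limits, use only carrots: 29 g / 4 g = 7.25 servings × $0.20 = $1.45.

$1.45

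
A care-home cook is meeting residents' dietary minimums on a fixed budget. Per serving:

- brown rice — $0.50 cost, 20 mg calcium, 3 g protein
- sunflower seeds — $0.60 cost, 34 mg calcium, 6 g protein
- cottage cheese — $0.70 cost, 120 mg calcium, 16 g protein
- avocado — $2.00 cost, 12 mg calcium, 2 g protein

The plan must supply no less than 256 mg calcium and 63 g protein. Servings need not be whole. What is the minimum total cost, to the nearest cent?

$2.76

With two linear requirements the optimum uses one or two foods; enumerate the corners.
brown rice only: max(256/20, 63/3) = 21 servings → $10.50.
sunflower seeds only: max(256/34, 63/6) = 10.5 servings → $6.30.
cottage cheese only: max(256/120, 63/16) = 3.938 servings → $2.76.
avocado only: max(256/12, 63/2) = 31.5 servings → $63.00.
brown rice + sunflower seeds: intersection lies outside the first quadrant.
brown rice + cottage cheese: the both-tight solution has a negative serving — not a feasible corner.
brown rice + avocado: the both-tight solution has a negative serving — not a feasible corner.
sunflower seeds + cottage cheese: the both-tight solution has a negative serving — not a feasible corner.
sunflower seeds + avocado with both targets exact would need a negative amount; discard.
cottage cheese + avocado with both targets exact would need a negative amount; discard.
The minimum over all feasible corners is $2.76.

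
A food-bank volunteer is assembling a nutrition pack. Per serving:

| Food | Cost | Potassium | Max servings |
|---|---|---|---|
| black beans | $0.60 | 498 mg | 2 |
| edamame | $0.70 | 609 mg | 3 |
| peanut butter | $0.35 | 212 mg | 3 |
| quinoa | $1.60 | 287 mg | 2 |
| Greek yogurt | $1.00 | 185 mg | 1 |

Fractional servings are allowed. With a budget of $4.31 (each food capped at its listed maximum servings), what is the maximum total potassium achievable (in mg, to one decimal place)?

3434.8 mg

Potassium per dollar: edamame 870, black beans 830, peanut butter 605.7, Greek yogurt 185, quinoa 179.4.
Take 3 servings of edamame: spends $2.10, +1827.0 mg potassium (running total 1827.0 mg).
Take 2 servings of black beans: spends $1.20, +996.0 mg potassium (running total 2823.0 mg).
Take 2.886 servings of peanut butter: spends $1.01, +611.8 mg potassium (running total 3434.8 mg).
Filling greedily by potassium-per-dollar is optimal for one linear limit, giving 3434.8 mg.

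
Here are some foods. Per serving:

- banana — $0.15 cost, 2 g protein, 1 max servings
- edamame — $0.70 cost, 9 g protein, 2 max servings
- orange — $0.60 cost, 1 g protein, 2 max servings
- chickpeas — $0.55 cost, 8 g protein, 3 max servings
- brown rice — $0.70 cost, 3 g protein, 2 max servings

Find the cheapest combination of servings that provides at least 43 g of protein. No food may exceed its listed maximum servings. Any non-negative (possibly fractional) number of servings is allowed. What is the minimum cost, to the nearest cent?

$3.12

Cost per g of protein: chickpeas $0.0688, banana $0.0750, edamame $0.0778, brown rice $0.2333, orange $0.6000.
Take 3 servings of chickpeas: +24.0 g protein for $1.65 (total $1.65, still need 19.0 g).
Take 1 serving of banana: +2.0 g protein for $0.15 (total $1.80, still need 17.0 g).
Take 1.889 servings of edamame: +17.0 g protein for $1.32 (total $3.12, still need 0.0 g).
Filling from the cheapest source first is optimal under one linear minimum: $3.12.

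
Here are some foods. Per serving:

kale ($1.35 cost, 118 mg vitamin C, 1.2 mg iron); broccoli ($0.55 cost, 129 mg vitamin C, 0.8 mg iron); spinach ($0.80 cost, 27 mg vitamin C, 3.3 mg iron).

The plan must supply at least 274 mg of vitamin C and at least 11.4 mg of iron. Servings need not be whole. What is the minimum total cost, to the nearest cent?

$3.29

Check every corner: each single food scaled to meet both minima, and each pair solved so both constraints bind.
kale only: max(274/118, 11.4/1.2) = 9.5 servings → $12.82.
broccoli only: max(274/129, 11.4/0.8) = 14.25 servings → $7.84.
spinach only: max(274/27, 11.4/3.3) = 10.15 servings → $8.12.
kale + broccoli: the both-tight solution has a negative serving — not a feasible corner.
kale + spinach with both tight: 1.671 servings and 2.847 servings → $4.53.
broccoli + spinach with both tight: 1.476 servings and 3.097 servings → $3.29.
Cheapest feasible corner: $3.29.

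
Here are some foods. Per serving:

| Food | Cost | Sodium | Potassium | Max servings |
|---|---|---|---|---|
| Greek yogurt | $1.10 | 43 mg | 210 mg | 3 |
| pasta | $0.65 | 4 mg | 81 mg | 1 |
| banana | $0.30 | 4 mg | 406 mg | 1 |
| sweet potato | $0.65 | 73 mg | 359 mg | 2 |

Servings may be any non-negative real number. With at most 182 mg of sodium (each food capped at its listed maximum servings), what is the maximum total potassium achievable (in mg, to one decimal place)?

1341.7 mg

Potassium per mg sodium: banana 101.5, pasta 20.25, sweet potato 4.918, Greek yogurt 4.884.
Take 1 serving of banana: uses 4 mg sodium, +406.0 mg potassium (running total 406.0 mg).
Take 1 serving of pasta: uses 4 mg sodium, +81.0 mg potassium (running total 487.0 mg).
Take 2 servings of sweet potato: uses 146 mg sodium, +718.0 mg potassium (running total 1205.0 mg).
Take 0.6512 servings of Greek yogurt: uses 28 mg sodium, +136.7 mg potassium (running total 1341.7 mg).
Filling greedily by potassium-per-mg sodium is optimal for one linear limit, giving 1341.7 mg.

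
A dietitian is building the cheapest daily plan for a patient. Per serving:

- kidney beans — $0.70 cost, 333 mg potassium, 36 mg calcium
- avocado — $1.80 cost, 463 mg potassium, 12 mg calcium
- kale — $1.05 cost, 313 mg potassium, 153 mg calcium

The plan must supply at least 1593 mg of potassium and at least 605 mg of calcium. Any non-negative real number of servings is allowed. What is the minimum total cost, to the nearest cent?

Minimising a linear cost over {potassium ≥ 1593, calcium ≥ 605, servings ≥ 0} — the optimum is at a vertex, using one or two foods.
kidney beans only: max(1593/333, 605/36) = 16.81 servings → $11.76.
avocado only: max(1593/463, 605/12) = 50.42 servings → $90.75.
kale only: max(1593/313, 605/153) = 5.089 servings → $5.34.
kidney beans + avocado: the both-tight solution has a negative serving — not a feasible corner.
kidney beans + kale with both tight: 1.37 servings and 3.632 servings → $4.77.
avocado + kale with both tight: 0.8104 servings and 3.891 servings → $5.54.
The minimum over all feasible corners is $4.77.

$4.77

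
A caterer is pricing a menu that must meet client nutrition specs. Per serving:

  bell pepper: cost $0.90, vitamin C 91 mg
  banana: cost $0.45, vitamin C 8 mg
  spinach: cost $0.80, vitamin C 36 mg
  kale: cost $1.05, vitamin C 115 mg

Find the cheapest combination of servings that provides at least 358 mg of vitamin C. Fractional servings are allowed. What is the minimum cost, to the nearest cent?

Cost per mg of vitamin C: kale $0.0091, bell pepper $0.0099, spinach $0.0222, banana $0.0563.
With no serving limits, use only kale: 358 mg / 115 mg = 3.113 servings × $1.05 = $3.27.

$3.27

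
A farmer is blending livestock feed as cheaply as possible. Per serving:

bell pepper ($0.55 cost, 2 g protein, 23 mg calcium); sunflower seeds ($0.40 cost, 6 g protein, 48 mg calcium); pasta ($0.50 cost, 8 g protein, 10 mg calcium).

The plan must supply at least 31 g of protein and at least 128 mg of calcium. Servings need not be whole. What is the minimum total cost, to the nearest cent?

The cheapest plan sits at a corner of the feasible region — with two constraints it uses at most two foods.
bell pepper only: max(31/2, 128/23) = 15.5 servings → $8.53.
sunflower seeds only: max(31/6, 128/48) = 5.167 servings → $2.07.
pasta only: max(31/8, 128/10) = 12.8 servings → $6.40.
bell pepper + sunflower seeds with both targets exact would need a negative amount; discard.
bell pepper + pasta with both tight: 4.354 servings and 2.787 servings → $3.79.
sunflower seeds + pasta with both tight: 2.204 servings and 2.222 servings → $1.99.
So the least-cost plan costs $1.99.

$1.99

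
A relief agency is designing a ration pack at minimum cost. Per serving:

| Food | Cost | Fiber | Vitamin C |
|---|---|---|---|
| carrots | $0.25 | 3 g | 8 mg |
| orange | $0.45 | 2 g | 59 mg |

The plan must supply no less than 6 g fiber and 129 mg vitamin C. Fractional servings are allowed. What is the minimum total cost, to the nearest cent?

$1.10

Compare the cost at each extreme point of the feasible region.
carrots only: max(6/3, 129/8) = 16.12 servings → $4.03.
orange only: max(6/2, 129/59) = 3 servings → $1.35.
carrots + orange with both tight: 0.5963 servings and 2.106 servings → $1.10.
The minimum over all feasible corners is $1.10.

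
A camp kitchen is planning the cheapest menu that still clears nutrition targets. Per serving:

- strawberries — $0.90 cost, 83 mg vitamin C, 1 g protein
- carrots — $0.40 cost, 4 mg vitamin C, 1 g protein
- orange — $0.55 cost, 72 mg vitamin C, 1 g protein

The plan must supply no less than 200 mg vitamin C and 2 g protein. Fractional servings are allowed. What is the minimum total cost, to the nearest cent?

$1.53

Compare the cost at each extreme point of the feasible region.
strawberries only: max(200/83, 2/1) = 2.41 servings → $2.17.
carrots only: max(200/4, 2/1) = 50 servings → $20.00.
orange only: max(200/72, 2/1) = 2.778 servings → $1.53.
strawberries + carrots: intersection lies outside the first quadrant.
strawberries + orange: intersection lies outside the first quadrant.
carrots + orange: intersection lies outside the first quadrant.
So the least-cost plan costs $1.53.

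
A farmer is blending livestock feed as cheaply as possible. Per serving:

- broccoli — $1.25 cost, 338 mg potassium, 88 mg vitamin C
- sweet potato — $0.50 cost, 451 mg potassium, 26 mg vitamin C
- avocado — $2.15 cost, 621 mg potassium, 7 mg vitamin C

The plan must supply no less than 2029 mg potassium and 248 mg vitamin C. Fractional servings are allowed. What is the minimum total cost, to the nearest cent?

This is a tiny linear program; its minimum lies at a vertex of the feasible set. List the vertices and price them.
broccoli only: max(2029/338, 248/88) = 6.003 servings → $7.50.
sweet potato only: max(2029/451, 248/26) = 9.538 servings → $4.77.
avocado only: max(2029/621, 248/7) = 35.43 servings → $76.17.
broccoli + sweet potato with both tight: 1.912 servings and 3.066 servings → $3.92.
broccoli + avocado with both tight: 2.674 servings and 1.812 servings → $7.24.
sweet potato + avocado: the both-tight solution has a negative serving — not a feasible corner.
Cheapest feasible corner: $3.92.

$3.92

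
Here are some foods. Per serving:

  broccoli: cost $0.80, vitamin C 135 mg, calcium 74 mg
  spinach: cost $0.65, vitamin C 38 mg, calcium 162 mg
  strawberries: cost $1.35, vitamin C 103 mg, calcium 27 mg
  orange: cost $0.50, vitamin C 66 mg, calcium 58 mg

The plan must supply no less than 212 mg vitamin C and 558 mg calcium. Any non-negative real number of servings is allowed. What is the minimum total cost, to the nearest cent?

$2.59

Two binding constraints pin down two serving amounts, so the optimal mix uses at most two foods. The candidates are each food alone (scaled to the tighter of vitamin C/calcium) and each pair with both constraints tight.
broccoli only: max(212/135, 558/74) = 7.541 servings → $6.03.
spinach only: max(212/38, 558/162) = 5.579 servings → $3.63.
strawberries only: max(212/103, 558/27) = 20.67 servings → $27.90.
orange only: max(212/66, 558/58) = 9.621 servings → $4.81.
broccoli + spinach with both tight: 0.6895 servings and 3.129 servings → $2.59.
broccoli + strawberries: the both-tight solution has a negative serving — not a feasible corner.
broccoli + orange: the both-tight solution has a negative serving — not a feasible corner.
spinach + strawberries with both tight: 3.305 servings and 0.8391 servings → $3.28.
spinach + orange with both tight: 2.89 servings and 1.548 servings → $2.65.
strawberries + orange: the both-tight solution has a negative serving — not a feasible corner.
The minimum over all feasible corners is $2.59.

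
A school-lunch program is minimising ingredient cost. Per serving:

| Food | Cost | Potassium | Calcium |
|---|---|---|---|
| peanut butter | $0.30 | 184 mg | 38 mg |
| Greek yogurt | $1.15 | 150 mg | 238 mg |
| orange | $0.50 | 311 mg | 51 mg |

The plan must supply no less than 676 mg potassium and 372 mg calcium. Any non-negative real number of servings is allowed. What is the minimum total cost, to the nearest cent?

$2.12

With two linear requirements the optimum uses one or two foods; enumerate the corners.
peanut butter only: max(676/184, 372/38) = 9.789 servings → $2.94.
Greek yogurt only: max(676/150, 372/238) = 4.507 servings → $5.18.
orange only: max(676/311, 372/51) = 7.294 servings → $3.65.
peanut butter + Greek yogurt with both tight: 2.759 servings and 1.123 servings → $2.12.
peanut butter + orange: the both-tight solution has a negative serving — not a feasible corner.
Greek yogurt + orange with both tight: 1.224 servings and 1.583 servings → $2.20.
Cheapest feasible corner: $2.12.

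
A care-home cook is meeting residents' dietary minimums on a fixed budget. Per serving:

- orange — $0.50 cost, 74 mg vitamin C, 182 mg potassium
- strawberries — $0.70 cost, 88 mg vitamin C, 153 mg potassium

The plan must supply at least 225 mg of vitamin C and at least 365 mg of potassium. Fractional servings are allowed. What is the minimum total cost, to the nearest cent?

$1.52

This is a tiny linear program; its minimum lies at a vertex of the feasible set. List the vertices and price them.
orange only: max(225/74, 365/182) = 3.041 servings → $1.52.
strawberries only: max(225/88, 365/153) = 2.557 servings → $1.79.
orange + strawberries: the both-tight solution has a negative serving — not a feasible corner.
The minimum over all feasible corners is $1.52.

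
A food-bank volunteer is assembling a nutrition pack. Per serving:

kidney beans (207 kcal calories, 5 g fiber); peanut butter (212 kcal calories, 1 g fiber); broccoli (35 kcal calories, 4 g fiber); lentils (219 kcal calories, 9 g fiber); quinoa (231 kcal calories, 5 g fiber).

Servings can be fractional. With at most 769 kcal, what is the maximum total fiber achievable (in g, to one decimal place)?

87.9 g

Fiber per kcal: broccoli 0.1143, lentils 0.0411, kidney beans 0.02415, quinoa 0.02165, peanut butter 0.004717.
With no serving limits, spend the whole calories allowance on broccoli: 769 kcal / 35 kcal × 4 g = 87.9 g.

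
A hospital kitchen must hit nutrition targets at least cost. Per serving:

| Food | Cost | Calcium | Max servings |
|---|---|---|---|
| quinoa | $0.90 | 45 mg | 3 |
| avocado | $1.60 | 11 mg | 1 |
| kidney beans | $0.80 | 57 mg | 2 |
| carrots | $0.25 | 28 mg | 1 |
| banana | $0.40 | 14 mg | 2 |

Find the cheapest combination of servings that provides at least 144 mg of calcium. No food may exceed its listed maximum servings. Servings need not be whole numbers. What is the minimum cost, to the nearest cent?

$1.89

Cost per mg of calcium: carrots $0.0089, kidney beans $0.0140, quinoa $0.0200, banana $0.0286, avocado $0.1455.
Take 1 serving of carrots: +28.0 mg calcium for $0.25 (total $0.25, still need 116.0 mg).
Take 2 servings of kidney beans: +114.0 mg calcium for $1.60 (total $1.85, still need 2.0 mg).
Take 0.04444 servings of quinoa: +2.0 mg calcium for $0.04 (total $1.89, still need 0.0 mg).
Greedy by cheapest-per-mg is optimal for a single linear constraint, so the minimum cost is $1.89.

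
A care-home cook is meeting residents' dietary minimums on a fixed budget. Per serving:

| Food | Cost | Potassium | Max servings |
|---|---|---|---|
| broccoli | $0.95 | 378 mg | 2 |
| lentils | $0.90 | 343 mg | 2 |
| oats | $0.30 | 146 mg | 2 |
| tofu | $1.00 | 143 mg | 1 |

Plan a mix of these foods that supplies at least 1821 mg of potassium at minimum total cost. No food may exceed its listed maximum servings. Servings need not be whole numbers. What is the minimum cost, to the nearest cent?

$4.91

Cost per mg of potassium: oats $0.0021, broccoli $0.0025, lentils $0.0026, tofu $0.0070.
Take 2 servings of oats: +292.0 mg potassium for $0.60 (total $0.60, still need 1529.0 mg).
Take 2 servings of broccoli: +756.0 mg potassium for $1.90 (total $2.50, still need 773.0 mg).
Take 2 servings of lentils: +686.0 mg potassium for $1.80 (total $4.30, still need 87.0 mg).
Take 0.6084 servings of tofu: +87.0 mg potassium for $0.61 (total $4.91, still need 0.0 mg).
Greedy by cheapest-per-mg is optimal for a single linear constraint, so the minimum cost is $4.91.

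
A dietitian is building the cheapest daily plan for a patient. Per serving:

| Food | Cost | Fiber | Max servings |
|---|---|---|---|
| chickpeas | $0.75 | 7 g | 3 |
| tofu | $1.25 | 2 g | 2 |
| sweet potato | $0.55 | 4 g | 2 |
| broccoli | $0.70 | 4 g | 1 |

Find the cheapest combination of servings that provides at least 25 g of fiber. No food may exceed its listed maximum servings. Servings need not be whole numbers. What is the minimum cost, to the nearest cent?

$2.80

Cost per g of fiber: chickpeas $0.1071, sweet potato $0.1375, broccoli $0.1750, tofu $0.6250.
Take 3 servings of chickpeas: +21.0 g fiber for $2.25 (total $2.25, still need 4.0 g).
Take 1 serving of sweet potato: +4.0 g fiber for $0.55 (total $2.80, still need 0.0 g).
Greedy by cheapest-per-g is optimal for a single linear constraint, so the minimum cost is $2.80.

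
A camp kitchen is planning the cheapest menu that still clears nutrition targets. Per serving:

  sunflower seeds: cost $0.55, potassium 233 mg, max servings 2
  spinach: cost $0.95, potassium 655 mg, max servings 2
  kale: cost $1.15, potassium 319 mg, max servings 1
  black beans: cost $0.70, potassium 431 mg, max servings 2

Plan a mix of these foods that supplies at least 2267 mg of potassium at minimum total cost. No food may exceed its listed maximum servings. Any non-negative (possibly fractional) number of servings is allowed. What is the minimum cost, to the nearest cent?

Cost per mg of potassium: spinach $0.0015, black beans $0.0016, sunflower seeds $0.0024, kale $0.0036.
Take 2 servings of spinach: +1310.0 mg potassium for $1.90 (total $1.90, still need 957.0 mg).
Take 2 servings of black beans: +862.0 mg potassium for $1.40 (total $3.30, still need 95.0 mg).
Take 0.4077 servings of sunflower seeds: +95.0 mg potassium for $0.22 (total $3.52, still need 0.0 mg).
Greedy by cheapest-per-mg is optimal for a single linear constraint, so the minimum cost is $3.52.

$3.52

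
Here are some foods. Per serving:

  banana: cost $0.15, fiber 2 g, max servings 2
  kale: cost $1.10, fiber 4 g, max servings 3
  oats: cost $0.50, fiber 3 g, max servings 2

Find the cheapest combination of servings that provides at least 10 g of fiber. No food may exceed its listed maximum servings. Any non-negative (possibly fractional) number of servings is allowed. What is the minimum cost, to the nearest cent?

$1.30

Cost per g of fiber: banana $0.0750, oats $0.1667, kale $0.2750.
Take 2 servings of banana: +4.0 g fiber for $0.30 (total $0.30, still need 6.0 g).
Take 2 servings of oats: +6.0 g fiber for $1.00 (total $1.30, still need 0.0 g).
Filling from the cheapest source first is optimal under one linear minimum: $1.30.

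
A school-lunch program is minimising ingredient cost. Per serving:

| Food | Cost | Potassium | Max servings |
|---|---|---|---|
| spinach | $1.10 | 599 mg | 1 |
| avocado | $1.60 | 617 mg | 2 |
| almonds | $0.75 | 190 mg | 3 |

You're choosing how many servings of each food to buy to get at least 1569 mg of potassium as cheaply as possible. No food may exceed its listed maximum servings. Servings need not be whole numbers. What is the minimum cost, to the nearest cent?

$3.62

Cost per mg of potassium: spinach $0.0018, avocado $0.0026, almonds $0.0039.
Take 1 serving of spinach: +599.0 mg potassium for $1.10 (total $1.10, still need 970.0 mg).
Take 1.572 servings of avocado: +970.0 mg potassium for $2.52 (total $3.62, still need 0.0 mg).
Greedy by cheapest-per-mg is optimal for a single linear constraint, so the minimum cost is $3.62.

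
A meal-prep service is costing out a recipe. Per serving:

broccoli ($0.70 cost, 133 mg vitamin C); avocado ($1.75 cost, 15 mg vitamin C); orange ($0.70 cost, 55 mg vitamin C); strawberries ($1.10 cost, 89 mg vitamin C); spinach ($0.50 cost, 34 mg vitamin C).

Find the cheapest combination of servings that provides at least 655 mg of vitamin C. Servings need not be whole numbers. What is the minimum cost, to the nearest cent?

Cost per mg of vitamin C: broccoli $0.0053, strawberries $0.0124, orange $0.0127, spinach $0.0147, avocado $0.1167.
With no serving limits, use only broccoli: 655 mg / 133 mg = 4.925 servings × $0.70 = $3.45.

$3.45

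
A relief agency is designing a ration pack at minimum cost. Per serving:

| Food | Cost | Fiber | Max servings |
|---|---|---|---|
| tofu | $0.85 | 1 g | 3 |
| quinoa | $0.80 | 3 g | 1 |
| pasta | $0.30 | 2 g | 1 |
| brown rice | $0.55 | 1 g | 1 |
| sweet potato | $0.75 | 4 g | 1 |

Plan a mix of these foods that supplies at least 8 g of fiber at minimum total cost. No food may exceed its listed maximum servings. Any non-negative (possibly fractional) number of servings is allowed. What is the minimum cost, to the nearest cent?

Cost per g of fiber: pasta $0.1500, sweet potato $0.1875, quinoa $0.2667, brown rice $0.5500, tofu $0.8500.
Take 1 serving of pasta: +2.0 g fiber for $0.30 (total $0.30, still need 6.0 g).
Take 1 serving of sweet potato: +4.0 g fiber for $0.75 (total $1.05, still need 2.0 g).
Take 0.6667 servings of quinoa: +2.0 g fiber for $0.53 (total $1.58, still need 0.0 g).
Filling from the cheapest source first is optimal under one linear minimum: $1.58.

$1.58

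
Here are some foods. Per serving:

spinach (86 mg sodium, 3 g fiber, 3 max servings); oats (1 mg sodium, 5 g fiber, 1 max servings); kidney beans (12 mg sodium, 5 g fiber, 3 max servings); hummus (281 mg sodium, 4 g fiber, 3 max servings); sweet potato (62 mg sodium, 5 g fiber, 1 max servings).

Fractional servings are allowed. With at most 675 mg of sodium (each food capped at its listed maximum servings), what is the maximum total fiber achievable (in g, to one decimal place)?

38.5 g

Fiber per mg sodium: oats 5, kidney beans 0.4167, sweet potato 0.08065, spinach 0.03488, hummus 0.01423.
Take 1 serving of oats: uses 1 mg sodium, +5.0 g fiber (running total 5.0 g).
Take 3 servings of kidney beans: uses 36 mg sodium, +15.0 g fiber (running total 20.0 g).
Take 1 serving of sweet potato: uses 62 mg sodium, +5.0 g fiber (running total 25.0 g).
Take 3 servings of spinach: uses 258 mg sodium, +9.0 g fiber (running total 34.0 g).
Take 1.132 servings of hummus: uses 318 mg sodium, +4.5 g fiber (running total 38.5 g).
Filling greedily by fiber-per-mg sodium is optimal for one linear limit, giving 38.5 g.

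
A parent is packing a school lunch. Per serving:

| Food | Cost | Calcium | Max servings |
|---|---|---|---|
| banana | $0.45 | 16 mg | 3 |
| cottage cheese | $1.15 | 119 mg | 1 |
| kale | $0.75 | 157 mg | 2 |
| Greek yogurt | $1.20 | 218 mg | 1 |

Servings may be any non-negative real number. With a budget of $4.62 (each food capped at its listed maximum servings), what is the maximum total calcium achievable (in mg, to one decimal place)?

Calcium per dollar: kale 209.3, Greek yogurt 181.7, cottage cheese 103.5, banana 35.56.
Take 2 servings of kale: spends $1.50, +314.0 mg calcium (running total 314.0 mg).
Take 1 serving of Greek yogurt: spends $1.20, +218.0 mg calcium (running total 532.0 mg).
Take 1 serving of cottage cheese: spends $1.15, +119.0 mg calcium (running total 651.0 mg).
Take 1.711 servings of banana: spends $0.77, +27.4 mg calcium (running total 678.4 mg).
Filling greedily by calcium-per-dollar is optimal for one linear limit, giving 678.4 mg.

678.4 mg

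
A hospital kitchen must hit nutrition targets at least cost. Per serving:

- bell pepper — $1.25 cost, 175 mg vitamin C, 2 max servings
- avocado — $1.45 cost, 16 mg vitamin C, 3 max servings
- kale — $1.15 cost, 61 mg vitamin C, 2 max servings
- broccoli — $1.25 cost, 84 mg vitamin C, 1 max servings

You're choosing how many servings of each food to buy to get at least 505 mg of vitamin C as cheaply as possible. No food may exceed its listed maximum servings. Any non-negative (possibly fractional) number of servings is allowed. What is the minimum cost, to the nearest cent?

Cost per mg of vitamin C: bell pepper $0.0071, broccoli $0.0149, kale $0.0189, avocado $0.0906.
Take 2 servings of bell pepper: +350.0 mg vitamin C for $2.50 (total $2.50, still need 155.0 mg).
Take 1 serving of broccoli: +84.0 mg vitamin C for $1.25 (total $3.75, still need 71.0 mg).
Take 1.164 servings of kale: +71.0 mg vitamin C for $1.34 (total $5.09, still need 0.0 mg).
Filling from the cheapest source first is optimal under one linear minimum: $5.09.

$5.09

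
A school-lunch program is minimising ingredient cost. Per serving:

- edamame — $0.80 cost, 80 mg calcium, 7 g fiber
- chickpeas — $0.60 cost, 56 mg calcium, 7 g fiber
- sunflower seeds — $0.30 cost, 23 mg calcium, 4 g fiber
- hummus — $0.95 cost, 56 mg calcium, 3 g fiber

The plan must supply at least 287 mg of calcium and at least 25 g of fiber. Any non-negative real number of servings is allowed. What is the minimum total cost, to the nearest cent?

$2.87

For a min-cost LP with two ≥-constraints, a basic feasible solution has at most two positive variables.
edamame only: max(287/80, 25/7) = 3.587 servings → $2.87.
chickpeas only: max(287/56, 25/7) = 5.125 servings → $3.08.
sunflower seeds only: max(287/23, 25/4) = 12.48 servings → $3.74.
hummus only: max(287/56, 25/3) = 8.333 servings → $7.92.
edamame + chickpeas: the both-tight solution has a negative serving — not a feasible corner.
edamame + sunflower seeds: intersection lies outside the first quadrant.
edamame + hummus with both tight: 3.546 servings and 0.05921 servings → $2.89.
chickpeas + sunflower seeds with both targets exact would need a negative amount; discard.
chickpeas + hummus with both tight: 2.406 servings and 2.719 servings → $4.03.
sunflower seeds + hummus with both tight: 3.477 servings and 3.697 servings → $4.56.
Cheapest feasible corner: $2.87.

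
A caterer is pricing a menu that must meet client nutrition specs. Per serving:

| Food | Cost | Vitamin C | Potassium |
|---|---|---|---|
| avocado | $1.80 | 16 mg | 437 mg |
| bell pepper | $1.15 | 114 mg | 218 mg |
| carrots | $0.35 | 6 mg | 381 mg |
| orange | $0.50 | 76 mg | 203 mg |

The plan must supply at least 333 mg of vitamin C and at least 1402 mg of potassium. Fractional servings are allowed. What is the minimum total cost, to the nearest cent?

$2.63

Two binding constraints pin down two serving amounts, so the optimal mix uses at most two foods. The candidates are each food alone (scaled to the tighter of vitamin C/potassium) and each pair with both constraints tight.
avocado only: max(333/16, 1402/437) = 20.81 servings → $37.46.
bell pepper only: max(333/114, 1402/218) = 6.431 servings → $7.40.
carrots only: max(333/6, 1402/381) = 55.5 servings → $19.43.
orange only: max(333/76, 1402/203) = 6.906 servings → $3.45.
avocado + bell pepper with both tight: 1.883 servings and 2.657 servings → $6.44.
avocado + carrots: intersection lies outside the first quadrant.
avocado + orange with both tight: 1.3 servings and 4.108 servings → $4.39.
bell pepper + carrots with both tight: 2.812 servings and 2.071 servings → $3.96.
bell pepper + orange: the both-tight solution has a negative serving — not a feasible corner.
carrots + orange with both tight: 1.404 servings and 4.271 servings → $2.63.
The minimum over all feasible corners is $2.63.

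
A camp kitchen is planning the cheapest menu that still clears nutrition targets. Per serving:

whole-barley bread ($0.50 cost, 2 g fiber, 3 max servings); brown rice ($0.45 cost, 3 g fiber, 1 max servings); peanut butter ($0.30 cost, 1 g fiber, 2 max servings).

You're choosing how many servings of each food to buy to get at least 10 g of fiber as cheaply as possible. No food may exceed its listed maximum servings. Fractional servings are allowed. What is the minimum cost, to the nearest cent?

$2.25

Cost per g of fiber: brown rice $0.1500, whole-barley bread $0.2500, peanut butter $0.3000.
Take 1 serving of brown rice: +3.0 g fiber for $0.45 (total $0.45, still need 7.0 g).
Take 3 servings of whole-barley bread: +6.0 g fiber for $1.50 (total $1.95, still need 1.0 g).
Take 1 serving of peanut butter: +1.0 g fiber for $0.30 (total $2.25, still need 0.0 g).
Greedy by cheapest-per-g is optimal for a single linear constraint, so the minimum cost is $2.25.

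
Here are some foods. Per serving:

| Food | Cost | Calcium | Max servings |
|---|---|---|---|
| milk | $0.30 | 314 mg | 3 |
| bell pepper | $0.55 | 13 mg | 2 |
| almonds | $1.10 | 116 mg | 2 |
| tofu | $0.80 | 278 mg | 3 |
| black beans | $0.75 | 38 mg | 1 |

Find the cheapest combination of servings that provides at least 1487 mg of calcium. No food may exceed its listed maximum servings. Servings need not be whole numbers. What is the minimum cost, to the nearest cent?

$2.47

Cost per mg of calcium: milk $0.0010, tofu $0.0029, almonds $0.0095, black beans $0.0197, bell pepper $0.0423.
Take 3 servings of milk: +942.0 mg calcium for $0.90 (total $0.90, still need 545.0 mg).
Take 1.96 servings of tofu: +545.0 mg calcium for $1.57 (total $2.47, still need 0.0 mg).
Filling from the cheapest source first is optimal under one linear minimum: $2.47.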